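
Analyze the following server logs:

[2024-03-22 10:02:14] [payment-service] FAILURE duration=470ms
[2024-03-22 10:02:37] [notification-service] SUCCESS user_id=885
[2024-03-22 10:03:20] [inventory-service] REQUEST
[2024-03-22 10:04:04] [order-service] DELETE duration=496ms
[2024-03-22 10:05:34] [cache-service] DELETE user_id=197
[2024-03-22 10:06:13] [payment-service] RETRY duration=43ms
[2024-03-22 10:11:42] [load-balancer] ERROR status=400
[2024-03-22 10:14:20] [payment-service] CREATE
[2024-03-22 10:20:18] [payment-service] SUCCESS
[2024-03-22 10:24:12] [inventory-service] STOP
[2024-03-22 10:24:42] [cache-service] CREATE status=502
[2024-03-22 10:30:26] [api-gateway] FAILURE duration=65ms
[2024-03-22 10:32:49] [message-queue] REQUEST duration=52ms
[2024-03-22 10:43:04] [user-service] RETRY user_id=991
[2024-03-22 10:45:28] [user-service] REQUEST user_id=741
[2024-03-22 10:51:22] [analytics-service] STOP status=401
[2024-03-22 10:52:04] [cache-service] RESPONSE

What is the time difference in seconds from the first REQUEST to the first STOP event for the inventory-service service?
1252

To find the time between events:

1. Locate the first REQUEST event for inventory-service: 2024-03-22 10:03:20
2. Locate the first STOP event for inventory-service: 2024-03-22 10:24:12
3. Calculate the difference: 2024-03-22 10:24:12 - 2024-03-22 10:03:20 = 1252 seconds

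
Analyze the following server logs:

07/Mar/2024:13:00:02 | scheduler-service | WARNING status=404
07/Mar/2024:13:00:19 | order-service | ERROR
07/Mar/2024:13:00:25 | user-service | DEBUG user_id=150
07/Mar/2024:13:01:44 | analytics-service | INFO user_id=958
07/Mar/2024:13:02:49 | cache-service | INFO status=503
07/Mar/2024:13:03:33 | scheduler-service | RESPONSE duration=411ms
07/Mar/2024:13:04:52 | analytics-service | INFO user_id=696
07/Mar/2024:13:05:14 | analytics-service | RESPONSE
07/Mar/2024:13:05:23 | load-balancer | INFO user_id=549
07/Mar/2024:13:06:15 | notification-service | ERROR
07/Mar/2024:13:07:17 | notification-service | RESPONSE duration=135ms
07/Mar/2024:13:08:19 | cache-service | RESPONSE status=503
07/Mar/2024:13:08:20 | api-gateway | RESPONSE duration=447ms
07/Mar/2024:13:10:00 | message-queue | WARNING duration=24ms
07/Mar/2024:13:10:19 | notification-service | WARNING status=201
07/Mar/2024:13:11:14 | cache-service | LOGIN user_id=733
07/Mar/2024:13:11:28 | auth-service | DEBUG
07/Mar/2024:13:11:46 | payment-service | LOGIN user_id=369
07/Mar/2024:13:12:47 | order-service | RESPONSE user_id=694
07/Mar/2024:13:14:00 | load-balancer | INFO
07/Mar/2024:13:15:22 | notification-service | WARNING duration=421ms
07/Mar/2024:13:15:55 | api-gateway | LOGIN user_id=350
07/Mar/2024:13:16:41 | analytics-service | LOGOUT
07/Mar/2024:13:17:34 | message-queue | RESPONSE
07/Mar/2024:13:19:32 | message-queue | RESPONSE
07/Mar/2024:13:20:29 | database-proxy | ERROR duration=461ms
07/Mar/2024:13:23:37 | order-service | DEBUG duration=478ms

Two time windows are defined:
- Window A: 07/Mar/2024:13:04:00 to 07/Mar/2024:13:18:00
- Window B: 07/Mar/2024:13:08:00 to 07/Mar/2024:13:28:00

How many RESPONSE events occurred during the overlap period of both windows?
4

To find overlap events:

1. Window A: 07/Mar/2024:13:04:00 to 07/Mar/2024:13:18:00
2. Window B: 07/Mar/2024:13:08:00 to 07/Mar/2024:13:28:00
3. Overlap period: 07/Mar/2024:13:08:00 to 07/Mar/2024:13:18:00
4. Count RESPONSE events in overlap: 4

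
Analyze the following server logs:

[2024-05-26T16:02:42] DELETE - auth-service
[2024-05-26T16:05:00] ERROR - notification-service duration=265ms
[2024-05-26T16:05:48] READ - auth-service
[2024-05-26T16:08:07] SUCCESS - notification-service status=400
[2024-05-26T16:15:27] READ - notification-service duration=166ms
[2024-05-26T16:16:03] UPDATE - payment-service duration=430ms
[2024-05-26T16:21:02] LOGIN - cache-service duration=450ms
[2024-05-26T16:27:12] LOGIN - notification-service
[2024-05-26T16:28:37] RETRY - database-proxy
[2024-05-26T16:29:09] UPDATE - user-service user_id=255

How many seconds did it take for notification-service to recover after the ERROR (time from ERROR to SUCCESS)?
187

To calculate recovery time:

1. Find ERROR event for notification-service: 2024-05-26T16:05:00
2. Find next SUCCESS event for notification-service: 2024-05-26T16:08:07
3. Recovery time: 2024-05-26T16:08:07 - 2024-05-26T16:05:00 = 187 seconds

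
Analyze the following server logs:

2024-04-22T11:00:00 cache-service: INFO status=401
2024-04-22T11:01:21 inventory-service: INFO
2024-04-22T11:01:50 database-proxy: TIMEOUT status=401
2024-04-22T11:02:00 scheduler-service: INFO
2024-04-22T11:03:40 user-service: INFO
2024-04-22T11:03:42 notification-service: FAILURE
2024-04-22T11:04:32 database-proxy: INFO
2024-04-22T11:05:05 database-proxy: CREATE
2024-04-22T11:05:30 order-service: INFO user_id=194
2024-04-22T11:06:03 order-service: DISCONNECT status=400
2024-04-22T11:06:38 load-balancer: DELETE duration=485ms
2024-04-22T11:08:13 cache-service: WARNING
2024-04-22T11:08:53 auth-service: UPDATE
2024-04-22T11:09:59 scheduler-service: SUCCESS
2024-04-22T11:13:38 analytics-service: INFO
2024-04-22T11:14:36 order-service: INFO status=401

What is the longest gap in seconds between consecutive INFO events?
488

To find the longest gap:

1. Extract all INFO events in chronological order
2. Calculate time differences between consecutive events
3. Find the maximum difference
4. Longest gap: 488 seconds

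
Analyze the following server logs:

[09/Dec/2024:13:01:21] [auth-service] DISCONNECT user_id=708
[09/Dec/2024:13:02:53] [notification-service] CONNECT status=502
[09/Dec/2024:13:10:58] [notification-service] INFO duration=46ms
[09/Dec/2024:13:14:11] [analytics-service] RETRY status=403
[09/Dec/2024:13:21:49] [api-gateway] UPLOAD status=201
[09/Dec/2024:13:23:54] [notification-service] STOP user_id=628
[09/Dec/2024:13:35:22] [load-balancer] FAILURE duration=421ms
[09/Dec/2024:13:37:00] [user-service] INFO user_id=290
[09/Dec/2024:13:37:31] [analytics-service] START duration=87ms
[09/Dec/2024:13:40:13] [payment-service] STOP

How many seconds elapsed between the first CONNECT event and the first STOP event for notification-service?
1261

To find the time between events:

1. Locate the first CONNECT event for notification-service: 09/Dec/2024:13:02:53
2. Locate the first STOP event for notification-service: 09/Dec/2024:13:23:54
3. Calculate the difference: 09/Dec/2024:13:23:54 - 09/Dec/2024:13:02:53 = 1261 seconds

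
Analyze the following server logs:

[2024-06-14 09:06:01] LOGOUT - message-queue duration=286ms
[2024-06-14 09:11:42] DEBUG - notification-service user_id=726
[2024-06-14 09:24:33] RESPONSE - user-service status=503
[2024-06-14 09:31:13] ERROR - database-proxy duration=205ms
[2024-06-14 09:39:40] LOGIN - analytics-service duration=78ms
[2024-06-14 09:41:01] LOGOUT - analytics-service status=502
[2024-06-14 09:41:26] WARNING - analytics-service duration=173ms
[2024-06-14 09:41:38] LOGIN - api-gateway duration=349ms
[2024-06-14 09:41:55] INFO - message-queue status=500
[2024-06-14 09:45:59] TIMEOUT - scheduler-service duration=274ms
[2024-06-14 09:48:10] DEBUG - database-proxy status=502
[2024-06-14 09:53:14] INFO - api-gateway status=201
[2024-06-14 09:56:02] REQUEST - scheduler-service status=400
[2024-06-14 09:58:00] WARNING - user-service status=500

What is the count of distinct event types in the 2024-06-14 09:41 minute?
4

To count unique event types:

1. Filter events in the minute starting at 2024-06-14 09:41
2. Extract event types from matching entries
3. Count unique types: 4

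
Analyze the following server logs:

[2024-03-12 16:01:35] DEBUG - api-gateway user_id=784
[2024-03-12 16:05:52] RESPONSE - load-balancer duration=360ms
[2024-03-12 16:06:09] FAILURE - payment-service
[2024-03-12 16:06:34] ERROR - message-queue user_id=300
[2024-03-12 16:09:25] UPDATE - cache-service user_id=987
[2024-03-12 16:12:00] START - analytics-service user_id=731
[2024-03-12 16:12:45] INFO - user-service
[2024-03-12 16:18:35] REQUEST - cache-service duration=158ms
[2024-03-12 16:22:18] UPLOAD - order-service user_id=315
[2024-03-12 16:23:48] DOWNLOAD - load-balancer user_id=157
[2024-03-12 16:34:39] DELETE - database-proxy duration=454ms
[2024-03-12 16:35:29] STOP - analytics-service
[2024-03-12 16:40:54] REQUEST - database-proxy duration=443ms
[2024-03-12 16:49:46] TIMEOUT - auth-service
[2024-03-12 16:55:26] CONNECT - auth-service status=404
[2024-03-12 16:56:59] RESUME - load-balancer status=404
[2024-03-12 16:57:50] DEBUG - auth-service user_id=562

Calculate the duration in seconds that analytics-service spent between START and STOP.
1409

To calculate state duration:

1. Find START event for analytics-service: 2024-03-12 16:12:00
2. Find STOP event for analytics-service: 2024-03-12 16:35:29
3. Calculate duration: 2024-03-12 16:35:29 - 2024-03-12 16:12:00 = 1409 seconds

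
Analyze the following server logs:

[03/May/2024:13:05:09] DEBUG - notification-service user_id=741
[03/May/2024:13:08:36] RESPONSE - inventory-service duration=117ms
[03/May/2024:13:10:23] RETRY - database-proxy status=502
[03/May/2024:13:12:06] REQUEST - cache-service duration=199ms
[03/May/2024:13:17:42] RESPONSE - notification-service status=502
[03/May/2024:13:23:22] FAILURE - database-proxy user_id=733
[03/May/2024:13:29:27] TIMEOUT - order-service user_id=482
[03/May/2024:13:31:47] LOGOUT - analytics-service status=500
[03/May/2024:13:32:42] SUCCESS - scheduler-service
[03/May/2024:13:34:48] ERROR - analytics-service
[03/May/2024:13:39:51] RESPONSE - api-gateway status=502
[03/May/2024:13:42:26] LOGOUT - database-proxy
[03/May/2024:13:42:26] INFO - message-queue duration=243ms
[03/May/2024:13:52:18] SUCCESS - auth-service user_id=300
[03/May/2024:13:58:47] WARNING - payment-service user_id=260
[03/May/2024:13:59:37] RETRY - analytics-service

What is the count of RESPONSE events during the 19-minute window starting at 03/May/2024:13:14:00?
1

To count events in the time window:

1. Window boundaries: 03/May/2024:13:14:00 to 03/May/2024:13:33:00
2. Filter for RESPONSE events within this window
3. Count matching events: 1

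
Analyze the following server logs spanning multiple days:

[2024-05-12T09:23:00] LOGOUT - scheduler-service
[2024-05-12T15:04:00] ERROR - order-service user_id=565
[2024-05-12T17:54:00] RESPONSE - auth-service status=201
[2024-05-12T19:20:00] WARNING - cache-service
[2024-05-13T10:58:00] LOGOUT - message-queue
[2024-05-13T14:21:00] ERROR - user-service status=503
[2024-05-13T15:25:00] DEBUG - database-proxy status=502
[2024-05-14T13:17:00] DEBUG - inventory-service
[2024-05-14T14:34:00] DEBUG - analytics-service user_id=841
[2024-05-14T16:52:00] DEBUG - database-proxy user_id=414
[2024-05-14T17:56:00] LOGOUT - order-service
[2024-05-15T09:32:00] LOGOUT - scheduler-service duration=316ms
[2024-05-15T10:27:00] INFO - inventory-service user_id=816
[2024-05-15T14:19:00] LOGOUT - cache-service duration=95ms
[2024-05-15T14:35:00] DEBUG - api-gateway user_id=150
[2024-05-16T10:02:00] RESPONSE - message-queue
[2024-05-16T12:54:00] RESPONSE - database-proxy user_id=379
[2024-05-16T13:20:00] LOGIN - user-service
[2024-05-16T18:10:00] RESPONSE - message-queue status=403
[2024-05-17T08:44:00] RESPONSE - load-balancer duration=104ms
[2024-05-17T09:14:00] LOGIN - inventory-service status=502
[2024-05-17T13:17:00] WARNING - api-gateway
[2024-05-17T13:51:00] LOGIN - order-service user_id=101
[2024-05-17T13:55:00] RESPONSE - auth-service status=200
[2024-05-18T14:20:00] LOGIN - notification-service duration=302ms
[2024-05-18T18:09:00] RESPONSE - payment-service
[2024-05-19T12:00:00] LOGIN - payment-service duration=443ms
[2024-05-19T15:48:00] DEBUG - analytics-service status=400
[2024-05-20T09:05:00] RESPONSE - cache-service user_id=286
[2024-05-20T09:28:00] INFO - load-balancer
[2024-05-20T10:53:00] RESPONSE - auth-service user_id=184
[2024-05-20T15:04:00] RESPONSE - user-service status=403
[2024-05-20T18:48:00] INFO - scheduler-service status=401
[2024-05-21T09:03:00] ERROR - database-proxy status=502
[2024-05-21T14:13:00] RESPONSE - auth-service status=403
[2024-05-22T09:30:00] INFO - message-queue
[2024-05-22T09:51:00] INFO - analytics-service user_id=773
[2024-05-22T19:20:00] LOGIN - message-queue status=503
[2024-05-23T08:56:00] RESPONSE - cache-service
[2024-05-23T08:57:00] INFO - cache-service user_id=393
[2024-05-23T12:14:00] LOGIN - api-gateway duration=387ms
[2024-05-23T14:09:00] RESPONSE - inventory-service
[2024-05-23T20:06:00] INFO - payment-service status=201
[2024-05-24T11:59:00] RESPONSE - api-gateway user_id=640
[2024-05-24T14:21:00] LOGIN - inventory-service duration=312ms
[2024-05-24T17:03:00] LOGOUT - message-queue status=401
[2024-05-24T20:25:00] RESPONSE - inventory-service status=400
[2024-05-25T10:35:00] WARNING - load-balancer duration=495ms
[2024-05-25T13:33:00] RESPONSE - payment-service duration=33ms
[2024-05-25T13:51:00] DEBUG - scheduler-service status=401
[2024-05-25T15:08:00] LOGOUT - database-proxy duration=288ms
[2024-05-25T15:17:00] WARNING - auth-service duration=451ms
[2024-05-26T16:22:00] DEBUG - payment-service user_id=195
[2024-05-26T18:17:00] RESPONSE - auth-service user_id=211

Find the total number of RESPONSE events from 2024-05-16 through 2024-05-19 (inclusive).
6

To filter by date range:

1. Date range: 2024-05-16 through 2024-05-19, both dates inclusive
2. Filter for RESPONSE events whose date falls in this range
3. Count matching events: 6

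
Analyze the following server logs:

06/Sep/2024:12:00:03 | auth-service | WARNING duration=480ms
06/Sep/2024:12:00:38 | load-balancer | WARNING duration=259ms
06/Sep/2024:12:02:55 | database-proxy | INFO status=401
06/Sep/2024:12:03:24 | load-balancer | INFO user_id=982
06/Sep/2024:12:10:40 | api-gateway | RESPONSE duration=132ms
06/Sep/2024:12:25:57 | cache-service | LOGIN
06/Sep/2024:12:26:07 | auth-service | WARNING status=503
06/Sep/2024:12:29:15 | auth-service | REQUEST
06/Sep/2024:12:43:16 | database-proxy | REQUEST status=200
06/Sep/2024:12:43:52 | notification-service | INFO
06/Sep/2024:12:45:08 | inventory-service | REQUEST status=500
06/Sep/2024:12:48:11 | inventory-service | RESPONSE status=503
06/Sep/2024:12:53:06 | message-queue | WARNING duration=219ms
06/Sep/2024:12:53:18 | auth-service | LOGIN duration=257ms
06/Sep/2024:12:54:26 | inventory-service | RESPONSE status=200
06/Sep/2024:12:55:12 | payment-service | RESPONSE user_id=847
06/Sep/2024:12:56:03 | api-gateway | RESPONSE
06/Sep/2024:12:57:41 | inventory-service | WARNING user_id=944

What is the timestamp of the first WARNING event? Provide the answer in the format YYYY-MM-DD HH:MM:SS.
2024-09-06 12:00:03

To find the first event:

1. Filter for all WARNING events
2. Sort by timestamp
3. Select the first one
4. Timestamp: 2024-09-06 12:00:03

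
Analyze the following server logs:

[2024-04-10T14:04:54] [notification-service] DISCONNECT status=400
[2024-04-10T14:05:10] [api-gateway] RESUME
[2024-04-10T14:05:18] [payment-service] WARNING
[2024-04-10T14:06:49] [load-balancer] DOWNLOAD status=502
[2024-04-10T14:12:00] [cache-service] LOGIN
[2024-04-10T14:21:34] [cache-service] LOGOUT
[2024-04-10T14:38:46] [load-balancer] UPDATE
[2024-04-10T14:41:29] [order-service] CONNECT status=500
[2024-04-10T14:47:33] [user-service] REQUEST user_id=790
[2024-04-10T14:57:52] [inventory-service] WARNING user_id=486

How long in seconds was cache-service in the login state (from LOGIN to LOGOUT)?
574

To calculate state duration:

1. Find LOGIN event for cache-service: 2024-04-10T14:12:00
2. Find LOGOUT event for cache-service: 2024-04-10T14:21:34
3. Calculate duration: 2024-04-10T14:21:34 - 2024-04-10T14:12:00 = 574 seconds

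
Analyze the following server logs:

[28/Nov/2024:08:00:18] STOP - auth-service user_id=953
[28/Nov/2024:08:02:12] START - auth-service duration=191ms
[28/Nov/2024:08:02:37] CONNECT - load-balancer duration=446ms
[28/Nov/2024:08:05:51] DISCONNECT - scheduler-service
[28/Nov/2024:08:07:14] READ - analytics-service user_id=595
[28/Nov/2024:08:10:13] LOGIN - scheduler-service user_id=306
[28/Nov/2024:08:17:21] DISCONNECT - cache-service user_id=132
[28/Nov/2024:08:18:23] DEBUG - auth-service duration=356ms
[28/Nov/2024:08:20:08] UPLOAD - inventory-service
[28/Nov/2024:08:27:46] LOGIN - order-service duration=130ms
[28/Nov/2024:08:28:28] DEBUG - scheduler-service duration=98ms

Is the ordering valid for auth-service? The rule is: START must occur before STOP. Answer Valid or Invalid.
Invalid

To validate ordering:

1. Required order: START → STOP
2. Rule: START must occur before STOP
3. Check actual order of events for auth-service
4. Result: Invalid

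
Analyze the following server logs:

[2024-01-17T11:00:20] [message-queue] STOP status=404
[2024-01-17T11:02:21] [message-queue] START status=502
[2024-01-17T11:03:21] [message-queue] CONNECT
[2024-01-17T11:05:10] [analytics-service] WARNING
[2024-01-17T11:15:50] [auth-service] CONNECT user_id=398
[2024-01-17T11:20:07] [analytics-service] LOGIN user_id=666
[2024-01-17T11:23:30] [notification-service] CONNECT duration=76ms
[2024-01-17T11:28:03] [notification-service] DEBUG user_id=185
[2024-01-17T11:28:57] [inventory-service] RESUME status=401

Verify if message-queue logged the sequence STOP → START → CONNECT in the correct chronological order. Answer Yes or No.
Yes

To verify sequence order:

1. Find all events in sequence STOP → START → CONNECT for message-queue
2. Extract their timestamps
3. Check if timestamps are in ascending order
4. Result: Yes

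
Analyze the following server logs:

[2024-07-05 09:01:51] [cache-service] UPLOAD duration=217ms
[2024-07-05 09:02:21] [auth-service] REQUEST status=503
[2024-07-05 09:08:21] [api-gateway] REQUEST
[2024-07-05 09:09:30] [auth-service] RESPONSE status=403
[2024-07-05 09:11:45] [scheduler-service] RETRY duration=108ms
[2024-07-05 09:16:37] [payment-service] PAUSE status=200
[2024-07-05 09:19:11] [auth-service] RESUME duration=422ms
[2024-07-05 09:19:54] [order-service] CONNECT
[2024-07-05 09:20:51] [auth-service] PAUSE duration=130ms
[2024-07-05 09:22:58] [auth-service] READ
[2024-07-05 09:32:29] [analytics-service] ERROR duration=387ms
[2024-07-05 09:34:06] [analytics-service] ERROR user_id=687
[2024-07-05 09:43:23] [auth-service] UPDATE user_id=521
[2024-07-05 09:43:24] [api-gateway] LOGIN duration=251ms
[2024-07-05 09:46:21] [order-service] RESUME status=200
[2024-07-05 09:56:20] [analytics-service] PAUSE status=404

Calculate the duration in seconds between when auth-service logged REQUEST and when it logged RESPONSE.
429

To find the time between events:

1. Locate the first REQUEST event for auth-service: 2024-07-05 09:02:21
2. Locate the first RESPONSE event for auth-service: 2024-07-05 09:09:30
3. Calculate the difference: 2024-07-05 09:09:30 - 2024-07-05 09:02:21 = 429 seconds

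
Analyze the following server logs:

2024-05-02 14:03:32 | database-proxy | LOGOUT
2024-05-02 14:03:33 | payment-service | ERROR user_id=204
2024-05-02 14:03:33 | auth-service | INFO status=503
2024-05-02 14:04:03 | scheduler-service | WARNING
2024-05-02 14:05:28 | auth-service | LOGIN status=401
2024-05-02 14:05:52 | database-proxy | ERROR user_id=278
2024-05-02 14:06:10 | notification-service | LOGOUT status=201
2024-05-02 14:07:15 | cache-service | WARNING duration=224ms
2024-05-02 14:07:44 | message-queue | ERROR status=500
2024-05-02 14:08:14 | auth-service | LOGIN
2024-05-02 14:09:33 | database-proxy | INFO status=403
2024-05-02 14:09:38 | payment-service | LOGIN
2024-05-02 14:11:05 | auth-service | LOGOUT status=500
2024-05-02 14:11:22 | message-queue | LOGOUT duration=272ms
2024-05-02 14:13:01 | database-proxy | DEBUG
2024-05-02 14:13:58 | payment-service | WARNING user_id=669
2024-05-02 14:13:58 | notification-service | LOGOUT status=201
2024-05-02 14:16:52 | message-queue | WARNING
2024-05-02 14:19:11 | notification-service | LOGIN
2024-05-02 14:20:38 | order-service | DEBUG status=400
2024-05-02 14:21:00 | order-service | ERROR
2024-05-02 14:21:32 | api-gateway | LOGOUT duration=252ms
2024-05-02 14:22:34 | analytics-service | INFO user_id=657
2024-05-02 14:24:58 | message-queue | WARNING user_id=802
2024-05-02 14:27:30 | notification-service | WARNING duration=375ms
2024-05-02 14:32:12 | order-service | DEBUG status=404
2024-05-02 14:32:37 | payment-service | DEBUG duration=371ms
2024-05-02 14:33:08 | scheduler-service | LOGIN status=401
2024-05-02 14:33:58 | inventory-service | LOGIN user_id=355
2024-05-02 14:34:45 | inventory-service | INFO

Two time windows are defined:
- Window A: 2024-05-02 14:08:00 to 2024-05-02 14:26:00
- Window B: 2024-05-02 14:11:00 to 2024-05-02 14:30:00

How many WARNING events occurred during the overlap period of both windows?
3

To find overlap events:

1. Window A: 2024-05-02 14:08:00 to 2024-05-02 14:26:00
2. Window B: 2024-05-02 14:11:00 to 2024-05-02 14:30:00
3. Overlap period: 2024-05-02 14:11:00 to 2024-05-02 14:26:00
4. Count WARNING events in overlap: 3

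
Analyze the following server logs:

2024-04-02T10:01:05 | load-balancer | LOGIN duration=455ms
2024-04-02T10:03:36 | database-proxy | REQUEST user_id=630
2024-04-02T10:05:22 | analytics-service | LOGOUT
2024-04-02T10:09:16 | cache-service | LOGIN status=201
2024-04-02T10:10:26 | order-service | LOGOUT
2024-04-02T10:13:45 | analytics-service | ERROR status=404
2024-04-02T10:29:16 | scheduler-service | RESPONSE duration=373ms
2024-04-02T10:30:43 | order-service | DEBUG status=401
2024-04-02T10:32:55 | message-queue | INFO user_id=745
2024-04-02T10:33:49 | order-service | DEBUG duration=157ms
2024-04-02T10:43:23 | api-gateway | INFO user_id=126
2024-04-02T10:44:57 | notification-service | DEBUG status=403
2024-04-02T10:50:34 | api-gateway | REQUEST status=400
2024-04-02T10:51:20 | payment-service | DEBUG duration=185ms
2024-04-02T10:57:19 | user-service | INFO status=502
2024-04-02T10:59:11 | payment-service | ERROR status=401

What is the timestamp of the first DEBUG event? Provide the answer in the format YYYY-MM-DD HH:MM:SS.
2024-04-02 10:30:43

To find the first event:

1. Filter for all DEBUG events
2. Sort by timestamp
3. Select the first one
4. Timestamp: 2024-04-02 10:30:43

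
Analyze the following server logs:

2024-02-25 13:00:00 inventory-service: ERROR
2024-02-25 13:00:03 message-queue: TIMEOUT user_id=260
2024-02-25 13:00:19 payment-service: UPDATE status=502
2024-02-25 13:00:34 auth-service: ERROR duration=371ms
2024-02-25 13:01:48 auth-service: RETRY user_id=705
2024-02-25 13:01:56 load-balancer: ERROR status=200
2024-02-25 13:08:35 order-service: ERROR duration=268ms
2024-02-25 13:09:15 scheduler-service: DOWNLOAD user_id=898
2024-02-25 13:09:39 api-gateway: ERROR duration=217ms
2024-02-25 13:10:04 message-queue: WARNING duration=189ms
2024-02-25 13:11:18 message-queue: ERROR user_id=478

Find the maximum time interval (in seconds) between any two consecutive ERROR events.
399

To find the longest gap:

1. Extract all ERROR events in chronological order
2. Calculate time differences between consecutive events
3. Find the maximum difference
4. Longest gap: 399 seconds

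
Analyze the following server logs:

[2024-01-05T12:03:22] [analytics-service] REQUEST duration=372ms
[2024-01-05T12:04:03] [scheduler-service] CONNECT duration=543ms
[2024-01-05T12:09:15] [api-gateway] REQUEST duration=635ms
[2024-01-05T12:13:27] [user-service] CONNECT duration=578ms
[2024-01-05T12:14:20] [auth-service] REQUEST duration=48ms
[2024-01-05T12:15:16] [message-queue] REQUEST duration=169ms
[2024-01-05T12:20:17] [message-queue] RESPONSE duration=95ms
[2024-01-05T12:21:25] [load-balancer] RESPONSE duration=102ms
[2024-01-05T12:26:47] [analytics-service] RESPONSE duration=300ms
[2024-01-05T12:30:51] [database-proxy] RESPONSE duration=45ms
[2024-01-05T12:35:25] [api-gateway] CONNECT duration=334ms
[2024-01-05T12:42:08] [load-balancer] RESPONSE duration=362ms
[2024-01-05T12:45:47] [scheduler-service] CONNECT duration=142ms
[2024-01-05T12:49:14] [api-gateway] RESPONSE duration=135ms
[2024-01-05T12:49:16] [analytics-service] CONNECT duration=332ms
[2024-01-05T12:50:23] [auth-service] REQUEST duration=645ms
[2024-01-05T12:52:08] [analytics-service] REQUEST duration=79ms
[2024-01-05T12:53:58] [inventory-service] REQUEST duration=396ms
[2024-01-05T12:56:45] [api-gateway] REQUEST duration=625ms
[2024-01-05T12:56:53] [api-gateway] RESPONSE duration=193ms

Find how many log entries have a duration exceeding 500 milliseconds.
5

To count timeouts:

1. Threshold: 500ms
2. Extract duration from each log entry
3. Count entries where duration > 500
4. Timeout count: 5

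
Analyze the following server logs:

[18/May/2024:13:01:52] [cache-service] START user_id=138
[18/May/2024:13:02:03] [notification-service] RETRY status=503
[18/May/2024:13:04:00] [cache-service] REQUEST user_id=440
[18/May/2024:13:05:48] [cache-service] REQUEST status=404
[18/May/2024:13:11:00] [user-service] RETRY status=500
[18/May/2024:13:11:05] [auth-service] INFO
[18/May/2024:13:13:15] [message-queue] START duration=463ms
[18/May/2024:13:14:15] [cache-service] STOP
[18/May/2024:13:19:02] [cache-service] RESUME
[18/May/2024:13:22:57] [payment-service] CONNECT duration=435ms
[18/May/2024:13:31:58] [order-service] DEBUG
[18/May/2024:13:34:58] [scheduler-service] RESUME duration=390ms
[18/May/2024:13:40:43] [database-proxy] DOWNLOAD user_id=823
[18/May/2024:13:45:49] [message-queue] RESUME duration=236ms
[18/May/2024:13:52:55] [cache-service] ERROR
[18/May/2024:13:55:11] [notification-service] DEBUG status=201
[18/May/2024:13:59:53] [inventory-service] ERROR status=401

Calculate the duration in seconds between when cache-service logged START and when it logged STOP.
743

To find the time between events:

1. Locate the first START event for cache-service: 18/May/2024:13:01:52
2. Locate the first STOP event for cache-service: 18/May/2024:13:14:15
3. Calculate the difference: 18/May/2024:13:14:15 - 18/May/2024:13:01:52 = 743 seconds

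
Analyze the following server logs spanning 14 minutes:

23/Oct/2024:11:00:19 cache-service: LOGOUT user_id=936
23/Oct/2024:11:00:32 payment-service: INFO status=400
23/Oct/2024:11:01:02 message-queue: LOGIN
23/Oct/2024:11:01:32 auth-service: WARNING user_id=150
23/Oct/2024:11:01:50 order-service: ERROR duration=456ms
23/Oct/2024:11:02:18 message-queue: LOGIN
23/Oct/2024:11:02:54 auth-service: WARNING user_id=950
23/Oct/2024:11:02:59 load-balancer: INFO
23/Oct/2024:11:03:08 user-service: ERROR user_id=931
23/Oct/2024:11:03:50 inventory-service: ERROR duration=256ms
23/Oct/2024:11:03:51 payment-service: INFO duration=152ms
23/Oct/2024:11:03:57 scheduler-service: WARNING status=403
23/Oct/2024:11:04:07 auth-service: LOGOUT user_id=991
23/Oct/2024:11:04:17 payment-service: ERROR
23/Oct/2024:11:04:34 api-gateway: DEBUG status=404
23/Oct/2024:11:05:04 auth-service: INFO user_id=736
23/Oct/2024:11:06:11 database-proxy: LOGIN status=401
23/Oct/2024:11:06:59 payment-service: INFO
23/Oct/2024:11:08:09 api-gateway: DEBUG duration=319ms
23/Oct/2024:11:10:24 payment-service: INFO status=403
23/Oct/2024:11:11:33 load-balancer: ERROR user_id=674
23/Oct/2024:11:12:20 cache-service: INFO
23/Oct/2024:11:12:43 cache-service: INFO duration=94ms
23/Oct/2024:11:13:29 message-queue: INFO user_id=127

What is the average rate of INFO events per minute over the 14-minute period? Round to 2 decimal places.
0.64

To calculate the rate:

1. Count total INFO events: 9
2. Total time period: 14 minutes
3. Rate = 9 / 14 = 0.64 events per minute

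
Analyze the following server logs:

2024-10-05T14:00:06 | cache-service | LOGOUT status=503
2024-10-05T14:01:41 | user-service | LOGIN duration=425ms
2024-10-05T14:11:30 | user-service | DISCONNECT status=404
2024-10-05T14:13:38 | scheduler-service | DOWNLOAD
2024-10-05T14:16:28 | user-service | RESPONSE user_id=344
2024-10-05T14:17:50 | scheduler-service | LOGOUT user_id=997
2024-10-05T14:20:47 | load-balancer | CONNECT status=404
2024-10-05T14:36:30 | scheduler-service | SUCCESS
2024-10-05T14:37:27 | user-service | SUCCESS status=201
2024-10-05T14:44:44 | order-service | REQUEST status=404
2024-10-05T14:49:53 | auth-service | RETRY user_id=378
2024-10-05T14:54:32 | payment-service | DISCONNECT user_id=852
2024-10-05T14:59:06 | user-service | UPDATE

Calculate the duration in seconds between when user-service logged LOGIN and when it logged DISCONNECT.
589

To find the time between events:

1. Locate the first LOGIN event for user-service: 2024-10-05T14:01:41
2. Locate the first DISCONNECT event for user-service: 2024-10-05T14:11:30
3. Calculate the difference: 2024-10-05T14:11:30 - 2024-10-05T14:01:41 = 589 seconds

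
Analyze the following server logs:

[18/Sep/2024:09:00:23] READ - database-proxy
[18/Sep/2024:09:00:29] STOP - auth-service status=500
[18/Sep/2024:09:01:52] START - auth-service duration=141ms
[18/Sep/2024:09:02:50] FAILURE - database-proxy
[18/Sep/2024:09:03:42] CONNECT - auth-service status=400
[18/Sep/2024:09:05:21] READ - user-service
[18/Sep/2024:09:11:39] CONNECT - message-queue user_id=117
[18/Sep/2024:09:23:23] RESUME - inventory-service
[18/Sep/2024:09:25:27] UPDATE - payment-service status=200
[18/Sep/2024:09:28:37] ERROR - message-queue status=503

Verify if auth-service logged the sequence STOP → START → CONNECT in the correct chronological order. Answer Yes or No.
Yes

To verify sequence order:

1. Find all events in sequence STOP → START → CONNECT for auth-service
2. Extract their timestamps
3. Check if timestamps are in ascending order
4. Result: Yes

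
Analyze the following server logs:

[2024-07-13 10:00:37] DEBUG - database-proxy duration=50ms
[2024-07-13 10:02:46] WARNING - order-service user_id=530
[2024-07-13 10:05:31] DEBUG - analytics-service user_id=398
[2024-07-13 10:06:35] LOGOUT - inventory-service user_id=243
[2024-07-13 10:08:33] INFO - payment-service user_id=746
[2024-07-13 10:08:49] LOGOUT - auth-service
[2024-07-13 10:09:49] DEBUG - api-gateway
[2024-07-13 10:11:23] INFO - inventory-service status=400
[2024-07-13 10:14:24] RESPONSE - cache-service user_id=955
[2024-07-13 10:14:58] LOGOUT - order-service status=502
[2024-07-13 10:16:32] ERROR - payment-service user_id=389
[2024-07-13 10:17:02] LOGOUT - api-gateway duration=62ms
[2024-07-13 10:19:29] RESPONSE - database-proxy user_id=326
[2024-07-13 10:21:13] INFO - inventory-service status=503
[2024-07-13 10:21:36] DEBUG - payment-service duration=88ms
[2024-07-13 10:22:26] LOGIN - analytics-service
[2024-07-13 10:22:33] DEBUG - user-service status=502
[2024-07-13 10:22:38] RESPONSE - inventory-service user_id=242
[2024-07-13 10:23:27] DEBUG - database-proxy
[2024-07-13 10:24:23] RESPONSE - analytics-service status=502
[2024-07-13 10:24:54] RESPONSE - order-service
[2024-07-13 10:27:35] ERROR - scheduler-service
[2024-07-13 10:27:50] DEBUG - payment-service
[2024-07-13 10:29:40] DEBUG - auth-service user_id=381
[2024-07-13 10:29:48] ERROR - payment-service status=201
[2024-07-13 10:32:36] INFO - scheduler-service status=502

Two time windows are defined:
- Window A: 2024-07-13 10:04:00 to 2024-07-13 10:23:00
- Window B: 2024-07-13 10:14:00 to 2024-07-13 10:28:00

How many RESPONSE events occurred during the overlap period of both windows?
3

To find overlap events:

1. Window A: 2024-07-13 10:04:00 to 2024-07-13 10:23:00
2. Window B: 2024-07-13 10:14:00 to 2024-07-13 10:28:00
3. Overlap period: 2024-07-13 10:14:00 to 2024-07-13 10:23:00
4. Count RESPONSE events in overlap: 3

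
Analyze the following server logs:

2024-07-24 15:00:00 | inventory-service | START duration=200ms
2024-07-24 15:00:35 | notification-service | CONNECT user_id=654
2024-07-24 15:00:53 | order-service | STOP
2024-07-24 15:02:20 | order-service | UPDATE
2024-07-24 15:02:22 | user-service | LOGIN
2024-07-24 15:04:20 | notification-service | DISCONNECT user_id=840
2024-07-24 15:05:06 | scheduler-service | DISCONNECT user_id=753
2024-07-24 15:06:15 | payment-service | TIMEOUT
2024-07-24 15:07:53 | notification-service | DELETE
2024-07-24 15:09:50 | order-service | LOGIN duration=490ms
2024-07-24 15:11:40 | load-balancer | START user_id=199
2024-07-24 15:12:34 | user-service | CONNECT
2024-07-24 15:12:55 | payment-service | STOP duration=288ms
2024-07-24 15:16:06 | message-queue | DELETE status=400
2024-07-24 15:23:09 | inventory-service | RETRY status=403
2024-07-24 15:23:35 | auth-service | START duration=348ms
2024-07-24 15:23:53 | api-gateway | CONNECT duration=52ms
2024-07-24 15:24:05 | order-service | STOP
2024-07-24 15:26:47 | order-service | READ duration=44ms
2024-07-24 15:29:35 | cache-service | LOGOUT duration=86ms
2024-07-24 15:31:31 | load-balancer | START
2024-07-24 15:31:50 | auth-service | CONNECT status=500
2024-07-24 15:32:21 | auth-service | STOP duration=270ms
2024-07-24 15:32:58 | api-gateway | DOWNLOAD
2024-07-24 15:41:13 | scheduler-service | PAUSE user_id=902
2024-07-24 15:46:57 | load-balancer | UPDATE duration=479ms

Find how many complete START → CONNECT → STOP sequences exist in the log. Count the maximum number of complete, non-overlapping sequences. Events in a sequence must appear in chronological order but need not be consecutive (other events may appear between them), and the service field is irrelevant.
4

To count sequences:

1. Look for pattern: START → CONNECT → STOP
2. Greedily scan the log in chronological order, matching each sequence element in turn (ignoring service)
3. Each time the full pattern completes, increment the count and restart matching from the next event
4. Complete non-overlapping sequences found: 4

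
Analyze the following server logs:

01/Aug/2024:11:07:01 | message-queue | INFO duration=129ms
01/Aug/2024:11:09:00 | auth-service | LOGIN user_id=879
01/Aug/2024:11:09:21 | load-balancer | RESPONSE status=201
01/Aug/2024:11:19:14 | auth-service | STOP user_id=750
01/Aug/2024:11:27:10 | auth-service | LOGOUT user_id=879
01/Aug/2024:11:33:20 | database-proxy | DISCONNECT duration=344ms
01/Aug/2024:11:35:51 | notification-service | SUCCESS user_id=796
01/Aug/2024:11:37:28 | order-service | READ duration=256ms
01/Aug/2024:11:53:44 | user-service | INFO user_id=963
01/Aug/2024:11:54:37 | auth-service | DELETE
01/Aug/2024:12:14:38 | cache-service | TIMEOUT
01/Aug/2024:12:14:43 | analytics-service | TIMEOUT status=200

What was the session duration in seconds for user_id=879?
1090

To calculate session duration:

1. Find LOGIN event for user_id=879: 01/Aug/2024:11:09:00
2. Find LOGOUT event for user_id=879: 01/Aug/2024:11:27:10
3. Session duration: 01/Aug/2024:11:27:10 - 01/Aug/2024:11:09:00 = 1090 seconds (18 minutes)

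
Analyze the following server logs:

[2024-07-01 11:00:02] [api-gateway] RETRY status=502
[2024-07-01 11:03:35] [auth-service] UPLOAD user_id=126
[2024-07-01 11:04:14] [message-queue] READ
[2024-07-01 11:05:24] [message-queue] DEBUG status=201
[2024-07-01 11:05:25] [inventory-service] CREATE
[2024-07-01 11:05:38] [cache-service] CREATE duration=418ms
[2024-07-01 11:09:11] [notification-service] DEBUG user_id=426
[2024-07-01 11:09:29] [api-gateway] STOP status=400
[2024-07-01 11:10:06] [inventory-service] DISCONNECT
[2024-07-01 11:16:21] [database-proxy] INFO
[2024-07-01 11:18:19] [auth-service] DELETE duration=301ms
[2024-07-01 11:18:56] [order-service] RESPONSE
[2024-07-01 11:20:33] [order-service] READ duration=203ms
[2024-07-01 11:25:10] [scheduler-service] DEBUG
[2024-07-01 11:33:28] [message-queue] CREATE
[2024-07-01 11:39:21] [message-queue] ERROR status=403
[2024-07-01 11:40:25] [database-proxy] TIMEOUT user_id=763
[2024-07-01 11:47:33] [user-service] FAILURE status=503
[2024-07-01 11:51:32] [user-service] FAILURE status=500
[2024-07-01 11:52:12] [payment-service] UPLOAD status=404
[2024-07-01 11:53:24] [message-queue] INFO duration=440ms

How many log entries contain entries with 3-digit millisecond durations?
4

To find matching entries:

1. Pattern to match: entries with 3-digit millisecond durations
2. Scan each log entry for the pattern
3. Count matches: 4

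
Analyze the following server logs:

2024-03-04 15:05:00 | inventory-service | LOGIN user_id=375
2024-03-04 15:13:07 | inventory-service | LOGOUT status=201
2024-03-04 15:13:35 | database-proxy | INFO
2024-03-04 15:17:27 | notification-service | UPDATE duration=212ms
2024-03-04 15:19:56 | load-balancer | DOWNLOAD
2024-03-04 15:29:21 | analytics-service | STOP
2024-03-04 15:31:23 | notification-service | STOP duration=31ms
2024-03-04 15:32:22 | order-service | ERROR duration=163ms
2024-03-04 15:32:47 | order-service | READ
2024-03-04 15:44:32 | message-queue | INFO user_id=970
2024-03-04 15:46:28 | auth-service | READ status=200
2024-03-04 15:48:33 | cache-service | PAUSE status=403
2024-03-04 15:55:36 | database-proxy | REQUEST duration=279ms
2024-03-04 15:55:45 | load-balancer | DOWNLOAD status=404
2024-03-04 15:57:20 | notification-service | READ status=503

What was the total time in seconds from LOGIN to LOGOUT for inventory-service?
487

To calculate state duration:

1. Find LOGIN event for inventory-service: 2024-03-04 15:05:00
2. Find LOGOUT event for inventory-service: 2024-03-04 15:13:07
3. Calculate duration: 2024-03-04 15:13:07 - 2024-03-04 15:05:00 = 487 seconds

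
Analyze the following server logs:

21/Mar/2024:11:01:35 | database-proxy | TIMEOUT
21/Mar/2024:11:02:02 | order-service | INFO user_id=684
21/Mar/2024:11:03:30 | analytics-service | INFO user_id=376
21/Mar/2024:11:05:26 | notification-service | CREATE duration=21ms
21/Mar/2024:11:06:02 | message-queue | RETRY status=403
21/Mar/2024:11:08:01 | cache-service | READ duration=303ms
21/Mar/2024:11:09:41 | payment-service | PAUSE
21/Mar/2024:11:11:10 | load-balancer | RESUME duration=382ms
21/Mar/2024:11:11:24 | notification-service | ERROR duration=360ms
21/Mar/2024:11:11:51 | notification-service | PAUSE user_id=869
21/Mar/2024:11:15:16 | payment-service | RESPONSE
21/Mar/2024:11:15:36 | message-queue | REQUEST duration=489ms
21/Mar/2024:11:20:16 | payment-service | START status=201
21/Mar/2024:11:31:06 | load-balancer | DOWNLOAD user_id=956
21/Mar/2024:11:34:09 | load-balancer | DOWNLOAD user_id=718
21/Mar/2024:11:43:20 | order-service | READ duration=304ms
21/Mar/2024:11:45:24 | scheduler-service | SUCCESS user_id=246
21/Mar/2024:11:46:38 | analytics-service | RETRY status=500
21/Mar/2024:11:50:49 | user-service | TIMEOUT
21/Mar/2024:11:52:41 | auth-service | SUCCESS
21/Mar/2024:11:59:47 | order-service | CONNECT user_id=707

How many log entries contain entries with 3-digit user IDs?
7

To find matching entries:

1. Pattern to match: entries with 3-digit user IDs
2. Scan each log entry for the pattern
3. Count matches: 7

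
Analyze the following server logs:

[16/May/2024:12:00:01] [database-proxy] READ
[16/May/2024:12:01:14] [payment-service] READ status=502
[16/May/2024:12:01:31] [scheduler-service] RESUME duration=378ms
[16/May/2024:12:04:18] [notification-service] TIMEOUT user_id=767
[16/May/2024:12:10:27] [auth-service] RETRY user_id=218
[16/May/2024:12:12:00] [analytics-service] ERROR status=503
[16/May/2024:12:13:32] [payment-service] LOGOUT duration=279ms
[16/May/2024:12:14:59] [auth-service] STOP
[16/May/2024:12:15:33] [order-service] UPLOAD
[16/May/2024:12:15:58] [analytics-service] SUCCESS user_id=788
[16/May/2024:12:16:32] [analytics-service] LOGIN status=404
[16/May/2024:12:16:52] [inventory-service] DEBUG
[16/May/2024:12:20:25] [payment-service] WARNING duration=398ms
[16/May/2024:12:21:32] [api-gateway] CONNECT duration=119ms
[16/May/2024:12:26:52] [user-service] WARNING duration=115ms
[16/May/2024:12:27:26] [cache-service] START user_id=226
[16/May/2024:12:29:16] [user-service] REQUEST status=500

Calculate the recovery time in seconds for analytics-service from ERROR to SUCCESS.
238

To calculate recovery time:

1. Find ERROR event for analytics-service: 16/May/2024:12:12:00
2. Find next SUCCESS event for analytics-service: 16/May/2024:12:15:58
3. Recovery time: 16/May/2024:12:15:58 - 16/May/2024:12:12:00 = 238 seconds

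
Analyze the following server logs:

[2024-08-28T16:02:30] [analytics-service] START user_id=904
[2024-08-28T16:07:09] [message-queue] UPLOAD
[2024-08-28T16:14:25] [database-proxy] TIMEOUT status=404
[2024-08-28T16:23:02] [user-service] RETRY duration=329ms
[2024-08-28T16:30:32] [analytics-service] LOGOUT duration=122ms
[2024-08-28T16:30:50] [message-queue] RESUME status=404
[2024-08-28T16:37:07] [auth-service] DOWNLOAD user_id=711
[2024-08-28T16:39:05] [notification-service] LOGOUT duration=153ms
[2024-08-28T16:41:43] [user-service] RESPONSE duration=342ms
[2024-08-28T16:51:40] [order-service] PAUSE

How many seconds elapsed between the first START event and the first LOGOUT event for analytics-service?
1682

To find the time between events:

1. Locate the first START event for analytics-service: 2024-08-28T16:02:30
2. Locate the first LOGOUT event for analytics-service: 2024-08-28T16:30:32
3. Calculate the difference: 2024-08-28T16:30:32 - 2024-08-28T16:02:30 = 1682 seconds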